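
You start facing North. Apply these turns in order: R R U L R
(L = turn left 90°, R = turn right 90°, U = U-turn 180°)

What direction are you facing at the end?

Answer: Final heading: North

Derivation:
Start: North
  R (right (90° clockwise)) -> East
  R (right (90° clockwise)) -> South
  U (U-turn (180°)) -> North
  L (left (90° counter-clockwise)) -> West
  R (right (90° clockwise)) -> North
Final: North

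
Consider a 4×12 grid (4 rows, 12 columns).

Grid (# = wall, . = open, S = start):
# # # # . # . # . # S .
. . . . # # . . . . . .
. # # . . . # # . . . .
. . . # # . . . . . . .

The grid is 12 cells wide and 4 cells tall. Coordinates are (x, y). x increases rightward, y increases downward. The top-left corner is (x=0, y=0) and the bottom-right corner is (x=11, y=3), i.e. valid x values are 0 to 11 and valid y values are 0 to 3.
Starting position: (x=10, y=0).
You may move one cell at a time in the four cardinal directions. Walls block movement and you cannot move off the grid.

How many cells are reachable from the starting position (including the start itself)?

BFS flood-fill from (x=10, y=0):
  Distance 0: (x=10, y=0)
  Distance 1: (x=11, y=0), (x=10, y=1)
  Distance 2: (x=9, y=1), (x=11, y=1), (x=10, y=2)
  Distance 3: (x=8, y=1), (x=9, y=2), (x=11, y=2), (x=10, y=3)
  Distance 4: (x=8, y=0), (x=7, y=1), (x=8, y=2), (x=9, y=3), (x=11, y=3)
  Distance 5: (x=6, y=1), (x=8, y=3)
  Distance 6: (x=6, y=0), (x=7, y=3)
  Distance 7: (x=6, y=3)
  Distance 8: (x=5, y=3)
  Distance 9: (x=5, y=2)
  Distance 10: (x=4, y=2)
  Distance 11: (x=3, y=2)
  Distance 12: (x=3, y=1)
  Distance 13: (x=2, y=1)
  Distance 14: (x=1, y=1)
  Distance 15: (x=0, y=1)
  Distance 16: (x=0, y=2)
  Distance 17: (x=0, y=3)
  Distance 18: (x=1, y=3)
  Distance 19: (x=2, y=3)
Total reachable: 32 (grid has 33 open cells total)

Answer: Reachable cells: 32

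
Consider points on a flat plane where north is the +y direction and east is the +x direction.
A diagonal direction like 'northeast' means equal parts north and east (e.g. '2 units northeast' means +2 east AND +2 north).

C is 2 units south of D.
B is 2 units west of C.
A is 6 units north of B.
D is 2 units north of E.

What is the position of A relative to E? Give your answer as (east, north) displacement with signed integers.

Answer: A is at (east=-2, north=6) relative to E.

Derivation:
Place E at the origin (east=0, north=0).
  D is 2 units north of E: delta (east=+0, north=+2); D at (east=0, north=2).
  C is 2 units south of D: delta (east=+0, north=-2); C at (east=0, north=0).
  B is 2 units west of C: delta (east=-2, north=+0); B at (east=-2, north=0).
  A is 6 units north of B: delta (east=+0, north=+6); A at (east=-2, north=6).
Therefore A relative to E: (east=-2, north=6).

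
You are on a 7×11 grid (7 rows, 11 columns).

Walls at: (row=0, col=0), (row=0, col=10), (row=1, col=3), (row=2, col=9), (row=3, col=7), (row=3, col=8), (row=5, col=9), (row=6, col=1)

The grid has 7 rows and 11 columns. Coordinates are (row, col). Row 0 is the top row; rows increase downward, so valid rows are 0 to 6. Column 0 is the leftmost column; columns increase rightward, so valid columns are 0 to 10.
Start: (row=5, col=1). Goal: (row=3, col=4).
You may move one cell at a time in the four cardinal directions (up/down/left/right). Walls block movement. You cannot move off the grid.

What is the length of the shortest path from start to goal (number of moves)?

Answer: Shortest path length: 5

Derivation:
BFS from (row=5, col=1) until reaching (row=3, col=4):
  Distance 0: (row=5, col=1)
  Distance 1: (row=4, col=1), (row=5, col=0), (row=5, col=2)
  Distance 2: (row=3, col=1), (row=4, col=0), (row=4, col=2), (row=5, col=3), (row=6, col=0), (row=6, col=2)
  Distance 3: (row=2, col=1), (row=3, col=0), (row=3, col=2), (row=4, col=3), (row=5, col=4), (row=6, col=3)
  Distance 4: (row=1, col=1), (row=2, col=0), (row=2, col=2), (row=3, col=3), (row=4, col=4), (row=5, col=5), (row=6, col=4)
  Distance 5: (row=0, col=1), (row=1, col=0), (row=1, col=2), (row=2, col=3), (row=3, col=4), (row=4, col=5), (row=5, col=6), (row=6, col=5)  <- goal reached here
One shortest path (5 moves): (row=5, col=1) -> (row=5, col=2) -> (row=5, col=3) -> (row=5, col=4) -> (row=4, col=4) -> (row=3, col=4)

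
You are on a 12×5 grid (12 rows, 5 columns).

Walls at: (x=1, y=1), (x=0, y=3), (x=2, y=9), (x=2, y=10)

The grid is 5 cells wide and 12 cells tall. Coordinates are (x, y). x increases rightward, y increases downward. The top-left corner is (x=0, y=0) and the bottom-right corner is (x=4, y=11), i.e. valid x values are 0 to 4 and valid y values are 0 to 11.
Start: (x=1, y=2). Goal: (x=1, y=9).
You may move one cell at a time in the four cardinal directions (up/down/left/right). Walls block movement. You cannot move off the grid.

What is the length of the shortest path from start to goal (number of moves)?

BFS from (x=1, y=2) until reaching (x=1, y=9):
  Distance 0: (x=1, y=2)
  Distance 1: (x=0, y=2), (x=2, y=2), (x=1, y=3)
  Distance 2: (x=0, y=1), (x=2, y=1), (x=3, y=2), (x=2, y=3), (x=1, y=4)
  Distance 3: (x=0, y=0), (x=2, y=0), (x=3, y=1), (x=4, y=2), (x=3, y=3), (x=0, y=4), (x=2, y=4), (x=1, y=5)
  Distance 4: (x=1, y=0), (x=3, y=0), (x=4, y=1), (x=4, y=3), (x=3, y=4), (x=0, y=5), (x=2, y=5), (x=1, y=6)
  Distance 5: (x=4, y=0), (x=4, y=4), (x=3, y=5), (x=0, y=6), (x=2, y=6), (x=1, y=7)
  Distance 6: (x=4, y=5), (x=3, y=6), (x=0, y=7), (x=2, y=7), (x=1, y=8)
  Distance 7: (x=4, y=6), (x=3, y=7), (x=0, y=8), (x=2, y=8), (x=1, y=9)  <- goal reached here
One shortest path (7 moves): (x=1, y=2) -> (x=1, y=3) -> (x=1, y=4) -> (x=1, y=5) -> (x=1, y=6) -> (x=1, y=7) -> (x=1, y=8) -> (x=1, y=9)

Answer: Shortest path length: 7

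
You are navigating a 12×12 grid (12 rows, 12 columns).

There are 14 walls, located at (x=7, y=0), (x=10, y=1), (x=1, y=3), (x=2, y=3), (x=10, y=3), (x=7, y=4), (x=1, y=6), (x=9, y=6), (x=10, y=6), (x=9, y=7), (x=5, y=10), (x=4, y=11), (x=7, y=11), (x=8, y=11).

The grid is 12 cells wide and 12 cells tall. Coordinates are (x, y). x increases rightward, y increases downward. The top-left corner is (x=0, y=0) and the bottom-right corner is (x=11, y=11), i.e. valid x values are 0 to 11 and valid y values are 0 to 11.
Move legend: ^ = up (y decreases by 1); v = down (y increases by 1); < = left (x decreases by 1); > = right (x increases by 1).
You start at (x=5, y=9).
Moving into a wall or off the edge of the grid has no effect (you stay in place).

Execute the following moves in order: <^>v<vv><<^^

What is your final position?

Start: (x=5, y=9)
  < (left): (x=5, y=9) -> (x=4, y=9)
  ^ (up): (x=4, y=9) -> (x=4, y=8)
  > (right): (x=4, y=8) -> (x=5, y=8)
  v (down): (x=5, y=8) -> (x=5, y=9)
  < (left): (x=5, y=9) -> (x=4, y=9)
  v (down): (x=4, y=9) -> (x=4, y=10)
  v (down): blocked, stay at (x=4, y=10)
  > (right): blocked, stay at (x=4, y=10)
  < (left): (x=4, y=10) -> (x=3, y=10)
  < (left): (x=3, y=10) -> (x=2, y=10)
  ^ (up): (x=2, y=10) -> (x=2, y=9)
  ^ (up): (x=2, y=9) -> (x=2, y=8)
Final: (x=2, y=8)

Answer: Final position: (x=2, y=8)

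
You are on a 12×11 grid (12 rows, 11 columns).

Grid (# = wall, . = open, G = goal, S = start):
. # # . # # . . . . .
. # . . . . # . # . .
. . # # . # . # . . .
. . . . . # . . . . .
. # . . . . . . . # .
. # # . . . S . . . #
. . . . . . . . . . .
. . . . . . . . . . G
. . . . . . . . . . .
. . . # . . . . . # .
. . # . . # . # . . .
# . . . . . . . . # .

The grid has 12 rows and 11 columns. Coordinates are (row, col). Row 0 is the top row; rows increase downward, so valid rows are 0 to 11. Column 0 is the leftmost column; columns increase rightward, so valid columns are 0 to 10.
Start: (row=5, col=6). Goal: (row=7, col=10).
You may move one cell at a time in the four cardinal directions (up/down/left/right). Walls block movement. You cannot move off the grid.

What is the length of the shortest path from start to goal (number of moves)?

Answer: Shortest path length: 6

Derivation:
BFS from (row=5, col=6) until reaching (row=7, col=10):
  Distance 0: (row=5, col=6)
  Distance 1: (row=4, col=6), (row=5, col=5), (row=5, col=7), (row=6, col=6)
  Distance 2: (row=3, col=6), (row=4, col=5), (row=4, col=7), (row=5, col=4), (row=5, col=8), (row=6, col=5), (row=6, col=7), (row=7, col=6)
  Distance 3: (row=2, col=6), (row=3, col=7), (row=4, col=4), (row=4, col=8), (row=5, col=3), (row=5, col=9), (row=6, col=4), (row=6, col=8), (row=7, col=5), (row=7, col=7), (row=8, col=6)
  Distance 4: (row=3, col=4), (row=3, col=8), (row=4, col=3), (row=6, col=3), (row=6, col=9), (row=7, col=4), (row=7, col=8), (row=8, col=5), (row=8, col=7), (row=9, col=6)
  Distance 5: (row=2, col=4), (row=2, col=8), (row=3, col=3), (row=3, col=9), (row=4, col=2), (row=6, col=2), (row=6, col=10), (row=7, col=3), (row=7, col=9), (row=8, col=4), (row=8, col=8), (row=9, col=5), (row=9, col=7), (row=10, col=6)
  Distance 6: (row=1, col=4), (row=2, col=9), (row=3, col=2), (row=3, col=10), (row=6, col=1), (row=7, col=2), (row=7, col=10), (row=8, col=3), (row=8, col=9), (row=9, col=4), (row=9, col=8), (row=11, col=6)  <- goal reached here
One shortest path (6 moves): (row=5, col=6) -> (row=5, col=7) -> (row=5, col=8) -> (row=5, col=9) -> (row=6, col=9) -> (row=6, col=10) -> (row=7, col=10)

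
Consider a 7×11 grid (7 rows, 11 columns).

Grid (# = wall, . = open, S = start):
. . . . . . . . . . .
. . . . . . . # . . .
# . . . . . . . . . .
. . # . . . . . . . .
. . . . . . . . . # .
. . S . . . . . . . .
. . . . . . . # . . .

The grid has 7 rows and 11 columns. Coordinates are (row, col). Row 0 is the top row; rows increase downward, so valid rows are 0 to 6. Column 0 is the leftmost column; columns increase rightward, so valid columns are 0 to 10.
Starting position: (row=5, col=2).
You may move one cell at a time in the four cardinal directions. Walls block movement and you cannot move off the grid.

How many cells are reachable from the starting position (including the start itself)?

BFS flood-fill from (row=5, col=2):
  Distance 0: (row=5, col=2)
  Distance 1: (row=4, col=2), (row=5, col=1), (row=5, col=3), (row=6, col=2)
  Distance 2: (row=4, col=1), (row=4, col=3), (row=5, col=0), (row=5, col=4), (row=6, col=1), (row=6, col=3)
  Distance 3: (row=3, col=1), (row=3, col=3), (row=4, col=0), (row=4, col=4), (row=5, col=5), (row=6, col=0), (row=6, col=4)
  Distance 4: (row=2, col=1), (row=2, col=3), (row=3, col=0), (row=3, col=4), (row=4, col=5), (row=5, col=6), (row=6, col=5)
  Distance 5: (row=1, col=1), (row=1, col=3), (row=2, col=2), (row=2, col=4), (row=3, col=5), (row=4, col=6), (row=5, col=7), (row=6, col=6)
  Distance 6: (row=0, col=1), (row=0, col=3), (row=1, col=0), (row=1, col=2), (row=1, col=4), (row=2, col=5), (row=3, col=6), (row=4, col=7), (row=5, col=8)
  Distance 7: (row=0, col=0), (row=0, col=2), (row=0, col=4), (row=1, col=5), (row=2, col=6), (row=3, col=7), (row=4, col=8), (row=5, col=9), (row=6, col=8)
  Distance 8: (row=0, col=5), (row=1, col=6), (row=2, col=7), (row=3, col=8), (row=5, col=10), (row=6, col=9)
  Distance 9: (row=0, col=6), (row=2, col=8), (row=3, col=9), (row=4, col=10), (row=6, col=10)
  Distance 10: (row=0, col=7), (row=1, col=8), (row=2, col=9), (row=3, col=10)
  Distance 11: (row=0, col=8), (row=1, col=9), (row=2, col=10)
  Distance 12: (row=0, col=9), (row=1, col=10)
  Distance 13: (row=0, col=10)
Total reachable: 72 (grid has 72 open cells total)

Answer: Reachable cells: 72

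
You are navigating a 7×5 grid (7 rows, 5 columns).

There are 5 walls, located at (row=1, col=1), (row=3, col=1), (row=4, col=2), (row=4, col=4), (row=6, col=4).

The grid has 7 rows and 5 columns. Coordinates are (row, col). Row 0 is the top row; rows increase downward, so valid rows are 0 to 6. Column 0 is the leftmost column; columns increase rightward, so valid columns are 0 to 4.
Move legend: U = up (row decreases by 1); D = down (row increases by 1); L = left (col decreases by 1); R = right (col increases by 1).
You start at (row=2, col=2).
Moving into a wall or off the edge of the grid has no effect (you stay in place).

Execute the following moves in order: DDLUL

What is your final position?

Answer: Final position: (row=2, col=1)

Derivation:
Start: (row=2, col=2)
  D (down): (row=2, col=2) -> (row=3, col=2)
  D (down): blocked, stay at (row=3, col=2)
  L (left): blocked, stay at (row=3, col=2)
  U (up): (row=3, col=2) -> (row=2, col=2)
  L (left): (row=2, col=2) -> (row=2, col=1)
Final: (row=2, col=1)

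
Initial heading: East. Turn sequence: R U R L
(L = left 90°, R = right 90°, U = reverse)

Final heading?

Answer: Final heading: North

Derivation:
Start: East
  R (right (90° clockwise)) -> South
  U (U-turn (180°)) -> North
  R (right (90° clockwise)) -> East
  L (left (90° counter-clockwise)) -> North
Final: North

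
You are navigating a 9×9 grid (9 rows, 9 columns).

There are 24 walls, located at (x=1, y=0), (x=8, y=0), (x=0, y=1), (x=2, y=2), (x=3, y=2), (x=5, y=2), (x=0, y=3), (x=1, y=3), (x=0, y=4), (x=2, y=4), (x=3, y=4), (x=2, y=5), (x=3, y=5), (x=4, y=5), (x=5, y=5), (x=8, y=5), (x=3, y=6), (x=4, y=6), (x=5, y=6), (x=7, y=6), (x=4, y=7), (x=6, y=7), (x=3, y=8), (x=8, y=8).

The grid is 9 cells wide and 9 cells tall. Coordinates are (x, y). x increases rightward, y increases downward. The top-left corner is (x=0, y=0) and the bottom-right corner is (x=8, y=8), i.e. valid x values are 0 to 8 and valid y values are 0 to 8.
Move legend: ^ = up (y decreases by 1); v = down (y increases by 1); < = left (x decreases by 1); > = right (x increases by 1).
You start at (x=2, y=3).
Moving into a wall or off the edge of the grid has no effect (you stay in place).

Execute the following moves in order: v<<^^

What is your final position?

Start: (x=2, y=3)
  v (down): blocked, stay at (x=2, y=3)
  < (left): blocked, stay at (x=2, y=3)
  < (left): blocked, stay at (x=2, y=3)
  ^ (up): blocked, stay at (x=2, y=3)
  ^ (up): blocked, stay at (x=2, y=3)
Final: (x=2, y=3)

Answer: Final position: (x=2, y=3)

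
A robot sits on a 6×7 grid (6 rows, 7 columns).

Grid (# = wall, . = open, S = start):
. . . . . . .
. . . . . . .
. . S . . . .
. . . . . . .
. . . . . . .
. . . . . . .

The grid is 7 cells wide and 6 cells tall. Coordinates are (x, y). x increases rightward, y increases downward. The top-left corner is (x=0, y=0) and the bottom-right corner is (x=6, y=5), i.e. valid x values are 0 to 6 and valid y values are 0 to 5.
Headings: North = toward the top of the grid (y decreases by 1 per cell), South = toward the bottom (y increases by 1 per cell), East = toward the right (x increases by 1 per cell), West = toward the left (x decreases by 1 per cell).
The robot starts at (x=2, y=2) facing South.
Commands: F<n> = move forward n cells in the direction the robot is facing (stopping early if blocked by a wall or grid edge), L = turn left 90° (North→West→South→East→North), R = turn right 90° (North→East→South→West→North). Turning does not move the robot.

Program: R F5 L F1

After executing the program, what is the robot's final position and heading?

Answer: Final position: (x=0, y=3), facing South

Derivation:
Start: (x=2, y=2), facing South
  R: turn right, now facing West
  F5: move forward 2/5 (blocked), now at (x=0, y=2)
  L: turn left, now facing South
  F1: move forward 1, now at (x=0, y=3)
Final: (x=0, y=3), facing South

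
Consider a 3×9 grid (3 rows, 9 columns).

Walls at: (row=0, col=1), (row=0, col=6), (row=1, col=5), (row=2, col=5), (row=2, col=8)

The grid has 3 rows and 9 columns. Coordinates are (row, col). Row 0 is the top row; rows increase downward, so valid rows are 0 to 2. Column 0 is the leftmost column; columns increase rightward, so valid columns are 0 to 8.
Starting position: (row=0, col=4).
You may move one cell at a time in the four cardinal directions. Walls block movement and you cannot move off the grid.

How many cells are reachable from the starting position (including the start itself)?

Answer: Reachable cells: 15

Derivation:
BFS flood-fill from (row=0, col=4):
  Distance 0: (row=0, col=4)
  Distance 1: (row=0, col=3), (row=0, col=5), (row=1, col=4)
  Distance 2: (row=0, col=2), (row=1, col=3), (row=2, col=4)
  Distance 3: (row=1, col=2), (row=2, col=3)
  Distance 4: (row=1, col=1), (row=2, col=2)
  Distance 5: (row=1, col=0), (row=2, col=1)
  Distance 6: (row=0, col=0), (row=2, col=0)
Total reachable: 15 (grid has 22 open cells total)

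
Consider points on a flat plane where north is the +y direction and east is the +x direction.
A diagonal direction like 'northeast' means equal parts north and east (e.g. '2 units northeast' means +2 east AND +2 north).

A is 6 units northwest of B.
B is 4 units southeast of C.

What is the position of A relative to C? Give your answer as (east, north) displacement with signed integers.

Place C at the origin (east=0, north=0).
  B is 4 units southeast of C: delta (east=+4, north=-4); B at (east=4, north=-4).
  A is 6 units northwest of B: delta (east=-6, north=+6); A at (east=-2, north=2).
Therefore A relative to C: (east=-2, north=2).

Answer: A is at (east=-2, north=2) relative to C.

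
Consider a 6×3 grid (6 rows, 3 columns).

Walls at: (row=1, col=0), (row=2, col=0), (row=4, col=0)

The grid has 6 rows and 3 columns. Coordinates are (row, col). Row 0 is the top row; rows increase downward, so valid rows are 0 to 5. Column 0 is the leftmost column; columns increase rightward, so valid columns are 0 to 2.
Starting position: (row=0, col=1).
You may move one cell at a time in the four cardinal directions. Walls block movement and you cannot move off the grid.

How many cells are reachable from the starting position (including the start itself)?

Answer: Reachable cells: 15

Derivation:
BFS flood-fill from (row=0, col=1):
  Distance 0: (row=0, col=1)
  Distance 1: (row=0, col=0), (row=0, col=2), (row=1, col=1)
  Distance 2: (row=1, col=2), (row=2, col=1)
  Distance 3: (row=2, col=2), (row=3, col=1)
  Distance 4: (row=3, col=0), (row=3, col=2), (row=4, col=1)
  Distance 5: (row=4, col=2), (row=5, col=1)
  Distance 6: (row=5, col=0), (row=5, col=2)
Total reachable: 15 (grid has 15 open cells total)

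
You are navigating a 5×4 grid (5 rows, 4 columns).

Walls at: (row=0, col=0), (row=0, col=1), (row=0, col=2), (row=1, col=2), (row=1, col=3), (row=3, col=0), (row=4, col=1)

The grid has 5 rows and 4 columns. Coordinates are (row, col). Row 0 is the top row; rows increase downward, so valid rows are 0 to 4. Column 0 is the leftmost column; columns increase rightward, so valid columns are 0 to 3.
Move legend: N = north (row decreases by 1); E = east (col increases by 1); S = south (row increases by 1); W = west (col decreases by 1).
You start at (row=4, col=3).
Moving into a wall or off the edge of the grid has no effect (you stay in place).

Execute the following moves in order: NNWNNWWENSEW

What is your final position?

Start: (row=4, col=3)
  N (north): (row=4, col=3) -> (row=3, col=3)
  N (north): (row=3, col=3) -> (row=2, col=3)
  W (west): (row=2, col=3) -> (row=2, col=2)
  N (north): blocked, stay at (row=2, col=2)
  N (north): blocked, stay at (row=2, col=2)
  W (west): (row=2, col=2) -> (row=2, col=1)
  W (west): (row=2, col=1) -> (row=2, col=0)
  E (east): (row=2, col=0) -> (row=2, col=1)
  N (north): (row=2, col=1) -> (row=1, col=1)
  S (south): (row=1, col=1) -> (row=2, col=1)
  E (east): (row=2, col=1) -> (row=2, col=2)
  W (west): (row=2, col=2) -> (row=2, col=1)
Final: (row=2, col=1)

Answer: Final position: (row=2, col=1)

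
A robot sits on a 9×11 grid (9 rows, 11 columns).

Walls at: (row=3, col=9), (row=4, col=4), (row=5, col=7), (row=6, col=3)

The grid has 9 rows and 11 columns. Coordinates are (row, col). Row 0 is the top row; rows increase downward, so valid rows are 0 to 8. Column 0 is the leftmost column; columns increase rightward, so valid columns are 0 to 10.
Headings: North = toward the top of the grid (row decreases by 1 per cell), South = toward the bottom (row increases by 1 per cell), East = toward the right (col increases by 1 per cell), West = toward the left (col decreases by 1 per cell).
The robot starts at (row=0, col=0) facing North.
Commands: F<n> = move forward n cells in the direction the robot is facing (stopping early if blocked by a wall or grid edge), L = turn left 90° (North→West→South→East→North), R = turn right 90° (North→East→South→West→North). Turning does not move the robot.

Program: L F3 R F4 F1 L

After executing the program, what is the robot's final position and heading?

Answer: Final position: (row=0, col=0), facing West

Derivation:
Start: (row=0, col=0), facing North
  L: turn left, now facing West
  F3: move forward 0/3 (blocked), now at (row=0, col=0)
  R: turn right, now facing North
  F4: move forward 0/4 (blocked), now at (row=0, col=0)
  F1: move forward 0/1 (blocked), now at (row=0, col=0)
  L: turn left, now facing West
Final: (row=0, col=0), facing West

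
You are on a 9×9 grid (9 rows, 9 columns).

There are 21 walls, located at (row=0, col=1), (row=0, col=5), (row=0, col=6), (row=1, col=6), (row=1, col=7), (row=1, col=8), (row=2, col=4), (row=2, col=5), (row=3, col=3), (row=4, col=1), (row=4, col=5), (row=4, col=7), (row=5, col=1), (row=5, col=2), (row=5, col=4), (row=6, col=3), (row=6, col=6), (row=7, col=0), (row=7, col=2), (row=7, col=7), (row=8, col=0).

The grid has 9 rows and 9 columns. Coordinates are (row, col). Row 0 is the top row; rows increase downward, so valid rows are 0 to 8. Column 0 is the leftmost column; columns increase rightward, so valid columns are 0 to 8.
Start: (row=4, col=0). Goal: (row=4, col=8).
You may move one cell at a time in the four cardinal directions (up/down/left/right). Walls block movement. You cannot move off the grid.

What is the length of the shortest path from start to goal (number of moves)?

Answer: Shortest path length: 12

Derivation:
BFS from (row=4, col=0) until reaching (row=4, col=8):
  Distance 0: (row=4, col=0)
  Distance 1: (row=3, col=0), (row=5, col=0)
  Distance 2: (row=2, col=0), (row=3, col=1), (row=6, col=0)
  Distance 3: (row=1, col=0), (row=2, col=1), (row=3, col=2), (row=6, col=1)
  Distance 4: (row=0, col=0), (row=1, col=1), (row=2, col=2), (row=4, col=2), (row=6, col=2), (row=7, col=1)
  Distance 5: (row=1, col=2), (row=2, col=3), (row=4, col=3), (row=8, col=1)
  Distance 6: (row=0, col=2), (row=1, col=3), (row=4, col=4), (row=5, col=3), (row=8, col=2)
  Distance 7: (row=0, col=3), (row=1, col=4), (row=3, col=4), (row=8, col=3)
  Distance 8: (row=0, col=4), (row=1, col=5), (row=3, col=5), (row=7, col=3), (row=8, col=4)
  Distance 9: (row=3, col=6), (row=7, col=4), (row=8, col=5)
  Distance 10: (row=2, col=6), (row=3, col=7), (row=4, col=6), (row=6, col=4), (row=7, col=5), (row=8, col=6)
  Distance 11: (row=2, col=7), (row=3, col=8), (row=5, col=6), (row=6, col=5), (row=7, col=6), (row=8, col=7)
  Distance 12: (row=2, col=8), (row=4, col=8), (row=5, col=5), (row=5, col=7), (row=8, col=8)  <- goal reached here
One shortest path (12 moves): (row=4, col=0) -> (row=3, col=0) -> (row=3, col=1) -> (row=3, col=2) -> (row=4, col=2) -> (row=4, col=3) -> (row=4, col=4) -> (row=3, col=4) -> (row=3, col=5) -> (row=3, col=6) -> (row=3, col=7) -> (row=3, col=8) -> (row=4, col=8)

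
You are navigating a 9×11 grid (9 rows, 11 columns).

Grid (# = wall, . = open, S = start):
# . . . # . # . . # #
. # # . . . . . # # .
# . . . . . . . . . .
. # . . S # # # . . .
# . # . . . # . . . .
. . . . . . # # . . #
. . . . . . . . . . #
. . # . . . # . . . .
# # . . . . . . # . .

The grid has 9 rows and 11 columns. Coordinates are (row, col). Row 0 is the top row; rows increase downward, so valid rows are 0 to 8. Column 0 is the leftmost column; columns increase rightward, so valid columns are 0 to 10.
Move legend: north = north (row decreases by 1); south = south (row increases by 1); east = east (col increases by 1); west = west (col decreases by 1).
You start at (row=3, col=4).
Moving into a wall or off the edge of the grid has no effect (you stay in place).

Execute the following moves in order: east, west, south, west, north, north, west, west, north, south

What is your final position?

Answer: Final position: (row=2, col=1)

Derivation:
Start: (row=3, col=4)
  east (east): blocked, stay at (row=3, col=4)
  west (west): (row=3, col=4) -> (row=3, col=3)
  south (south): (row=3, col=3) -> (row=4, col=3)
  west (west): blocked, stay at (row=4, col=3)
  north (north): (row=4, col=3) -> (row=3, col=3)
  north (north): (row=3, col=3) -> (row=2, col=3)
  west (west): (row=2, col=3) -> (row=2, col=2)
  west (west): (row=2, col=2) -> (row=2, col=1)
  north (north): blocked, stay at (row=2, col=1)
  south (south): blocked, stay at (row=2, col=1)
Final: (row=2, col=1)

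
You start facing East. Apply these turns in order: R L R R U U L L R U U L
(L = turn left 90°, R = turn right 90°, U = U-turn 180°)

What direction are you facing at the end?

Start: East
  R (right (90° clockwise)) -> South
  L (left (90° counter-clockwise)) -> East
  R (right (90° clockwise)) -> South
  R (right (90° clockwise)) -> West
  U (U-turn (180°)) -> East
  U (U-turn (180°)) -> West
  L (left (90° counter-clockwise)) -> South
  L (left (90° counter-clockwise)) -> East
  R (right (90° clockwise)) -> South
  U (U-turn (180°)) -> North
  U (U-turn (180°)) -> South
  L (left (90° counter-clockwise)) -> East
Final: East

Answer: Final heading: East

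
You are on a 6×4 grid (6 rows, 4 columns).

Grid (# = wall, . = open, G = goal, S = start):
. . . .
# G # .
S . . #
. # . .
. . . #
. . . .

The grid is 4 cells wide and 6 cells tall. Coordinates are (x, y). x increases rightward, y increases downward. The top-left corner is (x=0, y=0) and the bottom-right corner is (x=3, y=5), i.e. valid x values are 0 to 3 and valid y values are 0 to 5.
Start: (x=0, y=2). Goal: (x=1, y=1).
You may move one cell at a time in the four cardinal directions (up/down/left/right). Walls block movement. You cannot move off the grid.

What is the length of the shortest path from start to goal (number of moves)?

BFS from (x=0, y=2) until reaching (x=1, y=1):
  Distance 0: (x=0, y=2)
  Distance 1: (x=1, y=2), (x=0, y=3)
  Distance 2: (x=1, y=1), (x=2, y=2), (x=0, y=4)  <- goal reached here
One shortest path (2 moves): (x=0, y=2) -> (x=1, y=2) -> (x=1, y=1)

Answer: Shortest path length: 2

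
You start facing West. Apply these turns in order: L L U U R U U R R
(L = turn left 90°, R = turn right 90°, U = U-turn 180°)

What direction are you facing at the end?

Answer: Final heading: North

Derivation:
Start: West
  L (left (90° counter-clockwise)) -> South
  L (left (90° counter-clockwise)) -> East
  U (U-turn (180°)) -> West
  U (U-turn (180°)) -> East
  R (right (90° clockwise)) -> South
  U (U-turn (180°)) -> North
  U (U-turn (180°)) -> South
  R (right (90° clockwise)) -> West
  R (right (90° clockwise)) -> North
Final: North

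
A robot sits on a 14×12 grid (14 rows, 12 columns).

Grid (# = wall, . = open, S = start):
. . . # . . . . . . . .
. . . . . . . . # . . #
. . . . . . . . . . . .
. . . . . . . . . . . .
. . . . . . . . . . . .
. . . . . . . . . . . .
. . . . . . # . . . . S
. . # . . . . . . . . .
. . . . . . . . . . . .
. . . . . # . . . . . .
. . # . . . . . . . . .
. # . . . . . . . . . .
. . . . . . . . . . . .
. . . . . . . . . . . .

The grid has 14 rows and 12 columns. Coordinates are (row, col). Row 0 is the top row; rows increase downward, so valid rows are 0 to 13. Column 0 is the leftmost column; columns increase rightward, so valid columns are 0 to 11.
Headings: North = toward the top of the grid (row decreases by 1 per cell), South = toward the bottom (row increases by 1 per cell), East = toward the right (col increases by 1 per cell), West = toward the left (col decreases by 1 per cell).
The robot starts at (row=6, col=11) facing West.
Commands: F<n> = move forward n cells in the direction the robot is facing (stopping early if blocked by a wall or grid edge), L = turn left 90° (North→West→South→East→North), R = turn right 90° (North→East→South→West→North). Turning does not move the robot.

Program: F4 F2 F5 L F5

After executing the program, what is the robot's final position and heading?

Start: (row=6, col=11), facing West
  F4: move forward 4, now at (row=6, col=7)
  F2: move forward 0/2 (blocked), now at (row=6, col=7)
  F5: move forward 0/5 (blocked), now at (row=6, col=7)
  L: turn left, now facing South
  F5: move forward 5, now at (row=11, col=7)
Final: (row=11, col=7), facing South

Answer: Final position: (row=11, col=7), facing South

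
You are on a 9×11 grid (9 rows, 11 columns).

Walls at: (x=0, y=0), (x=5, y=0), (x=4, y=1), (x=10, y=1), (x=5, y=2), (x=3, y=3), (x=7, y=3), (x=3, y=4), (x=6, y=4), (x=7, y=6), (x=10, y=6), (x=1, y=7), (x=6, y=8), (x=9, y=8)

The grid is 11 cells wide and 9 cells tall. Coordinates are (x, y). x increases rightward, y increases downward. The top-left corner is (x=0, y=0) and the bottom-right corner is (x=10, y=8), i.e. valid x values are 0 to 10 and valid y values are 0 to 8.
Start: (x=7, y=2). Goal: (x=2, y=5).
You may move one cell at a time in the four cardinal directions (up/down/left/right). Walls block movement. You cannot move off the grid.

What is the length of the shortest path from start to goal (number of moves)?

BFS from (x=7, y=2) until reaching (x=2, y=5):
  Distance 0: (x=7, y=2)
  Distance 1: (x=7, y=1), (x=6, y=2), (x=8, y=2)
  Distance 2: (x=7, y=0), (x=6, y=1), (x=8, y=1), (x=9, y=2), (x=6, y=3), (x=8, y=3)
  Distance 3: (x=6, y=0), (x=8, y=0), (x=5, y=1), (x=9, y=1), (x=10, y=2), (x=5, y=3), (x=9, y=3), (x=8, y=4)
  Distance 4: (x=9, y=0), (x=4, y=3), (x=10, y=3), (x=5, y=4), (x=7, y=4), (x=9, y=4), (x=8, y=5)
  Distance 5: (x=10, y=0), (x=4, y=2), (x=4, y=4), (x=10, y=4), (x=5, y=5), (x=7, y=5), (x=9, y=5), (x=8, y=6)
  Distance 6: (x=3, y=2), (x=4, y=5), (x=6, y=5), (x=10, y=5), (x=5, y=6), (x=9, y=6), (x=8, y=7)
  Distance 7: (x=3, y=1), (x=2, y=2), (x=3, y=5), (x=4, y=6), (x=6, y=6), (x=5, y=7), (x=7, y=7), (x=9, y=7), (x=8, y=8)
  Distance 8: (x=3, y=0), (x=2, y=1), (x=1, y=2), (x=2, y=3), (x=2, y=5), (x=3, y=6), (x=4, y=7), (x=6, y=7), (x=10, y=7), (x=5, y=8), (x=7, y=8)  <- goal reached here
One shortest path (8 moves): (x=7, y=2) -> (x=6, y=2) -> (x=6, y=3) -> (x=5, y=3) -> (x=4, y=3) -> (x=4, y=4) -> (x=4, y=5) -> (x=3, y=5) -> (x=2, y=5)

Answer: Shortest path length: 8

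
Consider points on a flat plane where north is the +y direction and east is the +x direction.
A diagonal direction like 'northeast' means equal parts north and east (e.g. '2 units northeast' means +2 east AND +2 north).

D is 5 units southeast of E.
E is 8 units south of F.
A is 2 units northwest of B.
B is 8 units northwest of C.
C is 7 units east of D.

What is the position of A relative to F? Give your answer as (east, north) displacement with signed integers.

Place F at the origin (east=0, north=0).
  E is 8 units south of F: delta (east=+0, north=-8); E at (east=0, north=-8).
  D is 5 units southeast of E: delta (east=+5, north=-5); D at (east=5, north=-13).
  C is 7 units east of D: delta (east=+7, north=+0); C at (east=12, north=-13).
  B is 8 units northwest of C: delta (east=-8, north=+8); B at (east=4, north=-5).
  A is 2 units northwest of B: delta (east=-2, north=+2); A at (east=2, north=-3).
Therefore A relative to F: (east=2, north=-3).

Answer: A is at (east=2, north=-3) relative to F.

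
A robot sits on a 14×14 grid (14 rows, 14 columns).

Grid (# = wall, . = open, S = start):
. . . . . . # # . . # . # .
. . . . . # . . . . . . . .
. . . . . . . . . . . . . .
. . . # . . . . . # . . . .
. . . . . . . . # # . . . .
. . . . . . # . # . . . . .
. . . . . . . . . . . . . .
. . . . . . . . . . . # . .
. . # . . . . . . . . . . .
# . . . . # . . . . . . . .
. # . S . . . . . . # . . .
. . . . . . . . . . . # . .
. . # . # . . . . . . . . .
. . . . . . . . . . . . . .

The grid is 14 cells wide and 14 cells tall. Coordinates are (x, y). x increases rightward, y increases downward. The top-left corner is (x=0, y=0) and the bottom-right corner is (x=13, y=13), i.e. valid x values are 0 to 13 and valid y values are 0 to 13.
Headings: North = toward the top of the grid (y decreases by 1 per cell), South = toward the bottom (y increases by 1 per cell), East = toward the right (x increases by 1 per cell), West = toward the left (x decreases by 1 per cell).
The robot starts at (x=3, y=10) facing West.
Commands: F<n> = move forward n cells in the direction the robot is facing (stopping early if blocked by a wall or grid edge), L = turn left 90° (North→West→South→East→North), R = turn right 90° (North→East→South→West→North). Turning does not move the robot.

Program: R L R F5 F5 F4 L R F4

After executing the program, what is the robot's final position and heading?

Answer: Final position: (x=3, y=4), facing North

Derivation:
Start: (x=3, y=10), facing West
  R: turn right, now facing North
  L: turn left, now facing West
  R: turn right, now facing North
  F5: move forward 5, now at (x=3, y=5)
  F5: move forward 1/5 (blocked), now at (x=3, y=4)
  F4: move forward 0/4 (blocked), now at (x=3, y=4)
  L: turn left, now facing West
  R: turn right, now facing North
  F4: move forward 0/4 (blocked), now at (x=3, y=4)
Final: (x=3, y=4), facing North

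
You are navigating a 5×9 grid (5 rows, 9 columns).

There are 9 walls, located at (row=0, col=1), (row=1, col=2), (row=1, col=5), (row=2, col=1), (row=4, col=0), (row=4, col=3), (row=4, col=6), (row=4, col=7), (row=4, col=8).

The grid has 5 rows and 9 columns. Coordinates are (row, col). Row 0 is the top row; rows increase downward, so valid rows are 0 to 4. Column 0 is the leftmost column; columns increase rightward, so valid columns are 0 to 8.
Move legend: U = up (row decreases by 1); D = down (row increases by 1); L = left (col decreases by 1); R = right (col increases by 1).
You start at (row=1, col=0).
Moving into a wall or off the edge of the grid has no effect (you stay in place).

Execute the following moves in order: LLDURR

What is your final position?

Answer: Final position: (row=1, col=1)

Derivation:
Start: (row=1, col=0)
  L (left): blocked, stay at (row=1, col=0)
  L (left): blocked, stay at (row=1, col=0)
  D (down): (row=1, col=0) -> (row=2, col=0)
  U (up): (row=2, col=0) -> (row=1, col=0)
  R (right): (row=1, col=0) -> (row=1, col=1)
  R (right): blocked, stay at (row=1, col=1)
Final: (row=1, col=1)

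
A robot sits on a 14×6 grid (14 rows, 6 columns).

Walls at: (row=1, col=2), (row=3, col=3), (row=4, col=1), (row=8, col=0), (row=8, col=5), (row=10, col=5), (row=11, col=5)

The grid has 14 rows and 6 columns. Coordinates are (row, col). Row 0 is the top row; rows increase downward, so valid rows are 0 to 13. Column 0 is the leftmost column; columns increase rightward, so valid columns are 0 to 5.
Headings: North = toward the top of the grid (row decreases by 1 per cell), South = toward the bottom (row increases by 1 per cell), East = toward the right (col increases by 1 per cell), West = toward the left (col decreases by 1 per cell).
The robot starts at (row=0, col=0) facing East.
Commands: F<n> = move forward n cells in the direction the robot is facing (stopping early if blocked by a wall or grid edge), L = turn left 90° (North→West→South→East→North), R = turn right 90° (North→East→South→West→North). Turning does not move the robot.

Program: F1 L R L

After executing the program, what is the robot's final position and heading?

Answer: Final position: (row=0, col=1), facing North

Derivation:
Start: (row=0, col=0), facing East
  F1: move forward 1, now at (row=0, col=1)
  L: turn left, now facing North
  R: turn right, now facing East
  L: turn left, now facing North
Final: (row=0, col=1), facing North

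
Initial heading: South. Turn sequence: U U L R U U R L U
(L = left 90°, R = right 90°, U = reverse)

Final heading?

Answer: Final heading: North

Derivation:
Start: South
  U (U-turn (180°)) -> North
  U (U-turn (180°)) -> South
  L (left (90° counter-clockwise)) -> East
  R (right (90° clockwise)) -> South
  U (U-turn (180°)) -> North
  U (U-turn (180°)) -> South
  R (right (90° clockwise)) -> West
  L (left (90° counter-clockwise)) -> South
  U (U-turn (180°)) -> North
Final: North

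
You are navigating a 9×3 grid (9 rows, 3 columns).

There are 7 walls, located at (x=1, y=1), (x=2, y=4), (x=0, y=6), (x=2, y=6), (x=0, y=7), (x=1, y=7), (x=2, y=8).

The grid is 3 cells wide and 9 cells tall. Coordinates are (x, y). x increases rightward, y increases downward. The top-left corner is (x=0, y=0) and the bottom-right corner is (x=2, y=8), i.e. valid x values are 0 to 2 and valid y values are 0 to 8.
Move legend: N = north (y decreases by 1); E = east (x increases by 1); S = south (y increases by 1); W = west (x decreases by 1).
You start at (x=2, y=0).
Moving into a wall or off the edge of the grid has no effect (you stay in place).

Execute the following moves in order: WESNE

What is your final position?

Start: (x=2, y=0)
  W (west): (x=2, y=0) -> (x=1, y=0)
  E (east): (x=1, y=0) -> (x=2, y=0)
  S (south): (x=2, y=0) -> (x=2, y=1)
  N (north): (x=2, y=1) -> (x=2, y=0)
  E (east): blocked, stay at (x=2, y=0)
Final: (x=2, y=0)

Answer: Final position: (x=2, y=0)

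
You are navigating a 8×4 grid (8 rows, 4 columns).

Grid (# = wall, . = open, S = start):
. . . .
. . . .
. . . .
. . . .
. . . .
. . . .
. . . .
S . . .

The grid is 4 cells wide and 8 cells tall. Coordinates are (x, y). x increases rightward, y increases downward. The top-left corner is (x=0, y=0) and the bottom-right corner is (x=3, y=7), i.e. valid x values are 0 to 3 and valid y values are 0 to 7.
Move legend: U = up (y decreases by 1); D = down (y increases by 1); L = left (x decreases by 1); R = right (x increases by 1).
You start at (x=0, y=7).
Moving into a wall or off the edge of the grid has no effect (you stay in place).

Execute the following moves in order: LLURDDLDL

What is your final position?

Answer: Final position: (x=0, y=7)

Derivation:
Start: (x=0, y=7)
  L (left): blocked, stay at (x=0, y=7)
  L (left): blocked, stay at (x=0, y=7)
  U (up): (x=0, y=7) -> (x=0, y=6)
  R (right): (x=0, y=6) -> (x=1, y=6)
  D (down): (x=1, y=6) -> (x=1, y=7)
  D (down): blocked, stay at (x=1, y=7)
  L (left): (x=1, y=7) -> (x=0, y=7)
  D (down): blocked, stay at (x=0, y=7)
  L (left): blocked, stay at (x=0, y=7)
Final: (x=0, y=7)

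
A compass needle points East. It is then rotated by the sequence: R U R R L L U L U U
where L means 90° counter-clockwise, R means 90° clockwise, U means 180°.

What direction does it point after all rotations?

Start: East
  R (right (90° clockwise)) -> South
  U (U-turn (180°)) -> North
  R (right (90° clockwise)) -> East
  R (right (90° clockwise)) -> South
  L (left (90° counter-clockwise)) -> East
  L (left (90° counter-clockwise)) -> North
  U (U-turn (180°)) -> South
  L (left (90° counter-clockwise)) -> East
  U (U-turn (180°)) -> West
  U (U-turn (180°)) -> East
Final: East

Answer: Final heading: East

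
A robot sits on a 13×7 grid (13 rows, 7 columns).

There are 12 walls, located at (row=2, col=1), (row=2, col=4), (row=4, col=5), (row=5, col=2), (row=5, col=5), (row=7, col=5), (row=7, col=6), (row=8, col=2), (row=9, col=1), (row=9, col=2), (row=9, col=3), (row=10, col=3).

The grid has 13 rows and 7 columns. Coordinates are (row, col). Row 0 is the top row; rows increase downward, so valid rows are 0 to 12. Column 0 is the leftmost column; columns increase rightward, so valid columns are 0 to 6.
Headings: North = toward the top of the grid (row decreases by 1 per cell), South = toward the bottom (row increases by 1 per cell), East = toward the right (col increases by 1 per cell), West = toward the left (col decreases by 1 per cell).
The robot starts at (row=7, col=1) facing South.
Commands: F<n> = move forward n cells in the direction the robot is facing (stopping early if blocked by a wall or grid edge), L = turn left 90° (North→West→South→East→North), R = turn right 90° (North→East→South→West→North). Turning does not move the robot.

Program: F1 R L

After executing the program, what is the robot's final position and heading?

Start: (row=7, col=1), facing South
  F1: move forward 1, now at (row=8, col=1)
  R: turn right, now facing West
  L: turn left, now facing South
Final: (row=8, col=1), facing South

Answer: Final position: (row=8, col=1), facing South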